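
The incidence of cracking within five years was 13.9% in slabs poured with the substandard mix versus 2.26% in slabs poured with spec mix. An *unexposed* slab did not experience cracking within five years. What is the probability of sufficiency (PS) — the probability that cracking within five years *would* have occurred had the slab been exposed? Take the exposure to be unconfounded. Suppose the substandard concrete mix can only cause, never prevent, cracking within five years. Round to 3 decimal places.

PS ≈ 0.119

p₁ = 0.139, p₀ = 0.0226.
Under exogeneity and monotonicity, PS = (p₁ − p₀) / (1 − p₀).
PS = (0.139 − 0.0226) / (1 − 0.0226) = 0.1164 / 0.9774 ≈ 0.1191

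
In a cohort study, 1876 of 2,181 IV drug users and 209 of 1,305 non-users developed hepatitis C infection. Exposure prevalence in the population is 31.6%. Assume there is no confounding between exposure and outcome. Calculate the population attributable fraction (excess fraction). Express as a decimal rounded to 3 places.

PAF ≈ 0.580

p₁ = P(outcome | exposed) = 1876/2181 = 0.86016
p₀ = P(outcome | unexposed) = 209/1305 = 0.16015
Overall risk P(Y=1) = π·p₁ + (1−π)·p₀ = 0.316×0.86016 + 0.684×0.16015 = 0.38135.
Under exogeneity, PAF = [P(Y=1) − p₀] / P(Y=1).
PAF = (0.38135 − 0.16015) / 0.38135 ≈ 0.5800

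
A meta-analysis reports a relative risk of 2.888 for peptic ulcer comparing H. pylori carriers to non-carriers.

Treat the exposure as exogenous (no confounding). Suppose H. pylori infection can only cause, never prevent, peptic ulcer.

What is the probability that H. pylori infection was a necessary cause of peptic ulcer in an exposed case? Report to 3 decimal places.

Under exogeneity and monotonicity, PN = (RR − 1) / RR = 1 − 1/RR.
PN = (2.888 − 1) / 2.888 = 1.888 / 2.888 ≈ 0.6537

PN ≈ 0.654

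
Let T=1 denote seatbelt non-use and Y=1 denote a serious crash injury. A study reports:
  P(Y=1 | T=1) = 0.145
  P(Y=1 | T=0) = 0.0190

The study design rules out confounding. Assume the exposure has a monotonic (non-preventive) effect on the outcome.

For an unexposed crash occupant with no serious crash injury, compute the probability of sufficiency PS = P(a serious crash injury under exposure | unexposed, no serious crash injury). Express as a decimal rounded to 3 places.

PS ≈ 0.128

Let p₁ = 0.145, p₀ = 0.019.
Under exogeneity and monotonicity, PS = (p₁ − p₀) / (1 − p₀).
PS = (0.145 − 0.019) / (1 − 0.019) = 0.126 / 0.981 ≈ 0.1284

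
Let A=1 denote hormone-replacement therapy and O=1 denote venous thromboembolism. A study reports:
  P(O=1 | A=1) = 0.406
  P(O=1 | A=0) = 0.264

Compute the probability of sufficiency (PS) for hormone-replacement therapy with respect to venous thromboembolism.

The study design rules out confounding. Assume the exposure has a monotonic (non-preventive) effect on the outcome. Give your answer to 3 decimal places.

Let p₁ = 0.406, p₀ = 0.264.
Under exogeneity and monotonicity, PS = (p₁ − p₀) / (1 − p₀).
PS = (0.406 − 0.264) / (1 − 0.264) = 0.142 / 0.736 ≈ 0.1929

PS ≈ 0.193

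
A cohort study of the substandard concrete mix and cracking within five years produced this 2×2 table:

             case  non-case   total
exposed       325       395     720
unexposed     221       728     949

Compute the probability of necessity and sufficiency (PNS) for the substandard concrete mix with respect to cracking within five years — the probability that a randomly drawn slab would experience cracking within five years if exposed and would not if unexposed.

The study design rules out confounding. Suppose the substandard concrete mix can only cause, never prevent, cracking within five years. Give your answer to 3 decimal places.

p₁ = P(outcome | exposed) = 325/720 = 0.45139
p₀ = P(outcome | unexposed) = 221/949 = 0.23288
Under exogeneity and monotonicity, PNS = p₁ − p₀.
PNS = 0.45139 − 0.23288 = 0.21851

PNS ≈ 0.219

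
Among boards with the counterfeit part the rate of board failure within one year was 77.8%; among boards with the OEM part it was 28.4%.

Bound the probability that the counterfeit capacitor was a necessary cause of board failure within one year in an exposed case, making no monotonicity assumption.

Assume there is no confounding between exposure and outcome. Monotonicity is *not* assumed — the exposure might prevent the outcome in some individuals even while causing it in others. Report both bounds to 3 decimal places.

p₁ = 0.778, p₀ = 0.284.
Under exogeneity alone the bounds on PN are max{0,(p₁−p₀)/p₁} ≤ PN ≤ min{1,(1−p₀)/p₁}.
  lower = (p₁ − p₀)/p₁ = 0.494 / 0.778 ≈ 0.6350
  upper = min{1, (1 − p₀)/p₁} = 0.716 / 0.778 ≈ 0.9203

0.635 ≤ PN ≤ 0.920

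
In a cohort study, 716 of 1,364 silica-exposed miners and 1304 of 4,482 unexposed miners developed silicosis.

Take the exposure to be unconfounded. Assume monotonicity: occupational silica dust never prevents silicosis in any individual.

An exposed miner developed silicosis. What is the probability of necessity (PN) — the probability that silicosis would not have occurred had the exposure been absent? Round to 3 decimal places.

PN ≈ 0.446

p₁ = P(outcome | exposed) = 716/1364 = 0.52493
p₀ = P(outcome | unexposed) = 1304/4482 = 0.29094
Under exogeneity and monotonicity, PN = (p₁ − p₀) / p₁.
PN = (0.52493 − 0.29094) / 0.52493 = 0.23399 / 0.52493 ≈ 0.4457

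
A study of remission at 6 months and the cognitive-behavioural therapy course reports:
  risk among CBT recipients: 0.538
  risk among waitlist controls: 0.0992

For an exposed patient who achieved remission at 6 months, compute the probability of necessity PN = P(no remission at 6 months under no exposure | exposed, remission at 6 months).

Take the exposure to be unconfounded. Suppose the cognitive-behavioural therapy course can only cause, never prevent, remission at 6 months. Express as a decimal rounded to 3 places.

PN ≈ 0.816

Let p₁ = 0.538, p₀ = 0.0992.
Under exogeneity and monotonicity, PN = (p₁ − p₀) / p₁.
PN = (0.538 − 0.0992) / 0.538 = 0.4388 / 0.538 ≈ 0.8156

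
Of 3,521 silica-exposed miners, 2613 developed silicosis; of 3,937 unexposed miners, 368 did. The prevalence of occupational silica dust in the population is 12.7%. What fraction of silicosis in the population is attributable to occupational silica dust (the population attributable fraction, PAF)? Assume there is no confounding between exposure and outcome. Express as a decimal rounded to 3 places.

PAF ≈ 0.468

p₁ = P(outcome | exposed) = 2613/3521 = 0.74212
p₀ = P(outcome | unexposed) = 368/3937 = 0.093472
Overall risk P(Y=1) = π·p₁ + (1−π)·p₀ = 0.127×0.74212 + 0.873×0.093472 = 0.17585.
Under exogeneity, PAF = [P(Y=1) − p₀] / P(Y=1).
PAF = (0.17585 − 0.093472) / 0.17585 ≈ 0.4685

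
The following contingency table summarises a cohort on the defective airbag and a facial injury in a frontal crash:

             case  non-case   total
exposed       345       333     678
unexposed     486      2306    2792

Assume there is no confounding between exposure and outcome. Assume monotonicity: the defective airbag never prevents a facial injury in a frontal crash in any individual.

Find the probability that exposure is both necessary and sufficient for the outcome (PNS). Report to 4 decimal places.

p₁ = P(outcome | exposed) = 345/678 = 0.50885
p₀ = P(outcome | unexposed) = 486/2792 = 0.17407
Under exogeneity and monotonicity, PNS = p₁ − p₀.
PNS = 0.50885 − 0.17407 = 0.33478

PNS ≈ 0.3348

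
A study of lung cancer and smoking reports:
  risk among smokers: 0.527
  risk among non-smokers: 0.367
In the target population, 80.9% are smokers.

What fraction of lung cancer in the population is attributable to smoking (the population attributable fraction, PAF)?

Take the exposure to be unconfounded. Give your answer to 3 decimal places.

PAF ≈ 0.261

Let p₁ = 0.527, p₀ = 0.367.
Overall risk P(Y=1) = π·p₁ + (1−π)·p₀ = 0.809×0.527 + 0.191×0.367 = 0.49644.
Under exogeneity, PAF = [P(Y=1) − p₀] / P(Y=1).
PAF = (0.49644 − 0.367) / 0.49644 ≈ 0.2607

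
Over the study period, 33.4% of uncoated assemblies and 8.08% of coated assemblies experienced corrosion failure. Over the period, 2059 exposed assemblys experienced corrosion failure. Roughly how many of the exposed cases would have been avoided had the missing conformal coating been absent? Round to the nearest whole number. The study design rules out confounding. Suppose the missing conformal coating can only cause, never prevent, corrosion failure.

p₁ = 0.334, p₀ = 0.0808.
PN = (p₁ − p₀)/p₁ = (0.334 − 0.0808) / 0.334 ≈ 0.75808.
Attributable cases ≈ PN × (exposed cases) = 0.75808 × 2059 ≈ 1560.89.

about 1561 cases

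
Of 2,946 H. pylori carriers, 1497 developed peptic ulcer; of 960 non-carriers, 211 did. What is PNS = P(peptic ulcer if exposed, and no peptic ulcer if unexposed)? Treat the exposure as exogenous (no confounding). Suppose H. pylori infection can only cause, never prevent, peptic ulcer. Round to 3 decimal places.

PNS ≈ 0.288

p₁ = P(outcome | exposed) = 1497/2946 = 0.50815
p₀ = P(outcome | unexposed) = 211/960 = 0.21979
Under exogeneity and monotonicity, PNS = p₁ − p₀.
PNS = 0.50815 − 0.21979 = 0.28835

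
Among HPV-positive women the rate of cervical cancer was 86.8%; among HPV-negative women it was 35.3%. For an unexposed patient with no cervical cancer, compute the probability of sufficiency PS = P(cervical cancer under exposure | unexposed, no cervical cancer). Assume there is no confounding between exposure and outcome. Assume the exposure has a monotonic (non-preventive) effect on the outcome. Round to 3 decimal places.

PS ≈ 0.796

p₁ = 0.868, p₀ = 0.353.
Under exogeneity and monotonicity, PS = (p₁ − p₀) / (1 − p₀).
PS = (0.868 − 0.353) / (1 − 0.353) = 0.515 / 0.647 ≈ 0.7960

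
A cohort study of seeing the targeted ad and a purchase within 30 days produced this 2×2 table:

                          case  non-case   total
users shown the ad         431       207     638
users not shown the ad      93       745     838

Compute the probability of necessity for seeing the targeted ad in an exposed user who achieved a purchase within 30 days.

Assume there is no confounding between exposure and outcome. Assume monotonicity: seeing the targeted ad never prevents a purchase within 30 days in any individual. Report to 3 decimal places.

p₁ = P(outcome | exposed) = 431/638 = 0.67555
p₀ = P(outcome | unexposed) = 93/838 = 0.11098
Under exogeneity and monotonicity, PN = (p₁ − p₀)/p₁.
PN = (0.67555 − 0.11098) / 0.67555 ≈ 0.8357

PN ≈ 0.836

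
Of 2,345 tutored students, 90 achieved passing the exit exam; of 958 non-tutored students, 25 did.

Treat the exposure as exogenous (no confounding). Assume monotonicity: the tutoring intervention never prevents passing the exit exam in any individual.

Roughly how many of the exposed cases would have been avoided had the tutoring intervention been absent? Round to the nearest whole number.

about 29 cases

p₁ = P(outcome | exposed) = 90/2345 = 0.03838
p₀ = P(outcome | unexposed) = 25/958 = 0.026096
PN = (p₁ − p₀)/p₁ = (0.03838 − 0.026096) / 0.03838 ≈ 0.32005.
Attributable cases ≈ PN × (exposed cases) = 0.32005 × 90 ≈ 28.80.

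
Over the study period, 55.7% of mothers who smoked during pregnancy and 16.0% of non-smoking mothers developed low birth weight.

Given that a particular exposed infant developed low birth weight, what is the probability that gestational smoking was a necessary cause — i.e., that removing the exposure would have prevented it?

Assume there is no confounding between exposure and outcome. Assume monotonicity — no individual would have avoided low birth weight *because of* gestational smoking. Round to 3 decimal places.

p₁ = 0.557, p₀ = 0.16.
Under exogeneity and monotonicity, PN = (p₁ − p₀) / p₁.
PN = (0.557 − 0.16) / 0.557 = 0.397 / 0.557 ≈ 0.7127

PN ≈ 0.713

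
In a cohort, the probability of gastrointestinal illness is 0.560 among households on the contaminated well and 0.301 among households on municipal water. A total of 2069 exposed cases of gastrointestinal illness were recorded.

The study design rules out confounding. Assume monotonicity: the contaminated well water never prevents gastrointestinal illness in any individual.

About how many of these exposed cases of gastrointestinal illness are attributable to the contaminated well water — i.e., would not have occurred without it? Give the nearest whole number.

Let p₁ = 0.56, p₀ = 0.301.
PN = (p₁ − p₀)/p₁ = (0.56 − 0.301) / 0.56 ≈ 0.46250.
Attributable cases ≈ PN × (exposed cases) = 0.46250 × 2069 ≈ 956.91.

about 957 cases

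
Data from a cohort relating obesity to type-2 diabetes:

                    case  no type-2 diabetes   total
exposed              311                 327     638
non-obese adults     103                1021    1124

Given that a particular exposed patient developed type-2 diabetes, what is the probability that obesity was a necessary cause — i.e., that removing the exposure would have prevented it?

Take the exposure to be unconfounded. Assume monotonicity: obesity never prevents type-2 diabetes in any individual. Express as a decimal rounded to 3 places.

PN ≈ 0.812

p₁ = P(outcome | exposed) = 311/638 = 0.48746
p₀ = P(outcome | unexposed) = 103/1124 = 0.091637
Under exogeneity and monotonicity, PN = (p₁ − p₀)/p₁.
PN = (0.48746 − 0.091637) / 0.48746 ≈ 0.8120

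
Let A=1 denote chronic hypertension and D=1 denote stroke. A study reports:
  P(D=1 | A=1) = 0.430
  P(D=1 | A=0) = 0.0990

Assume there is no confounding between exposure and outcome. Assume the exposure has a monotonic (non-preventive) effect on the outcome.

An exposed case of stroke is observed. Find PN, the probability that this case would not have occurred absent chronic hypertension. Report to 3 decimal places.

Let p₁ = 0.43, p₀ = 0.099.
Under exogeneity and monotonicity, PN = (p₁ − p₀) / p₁.
PN = (0.43 − 0.099) / 0.43 = 0.331 / 0.43 ≈ 0.7698

PN ≈ 0.770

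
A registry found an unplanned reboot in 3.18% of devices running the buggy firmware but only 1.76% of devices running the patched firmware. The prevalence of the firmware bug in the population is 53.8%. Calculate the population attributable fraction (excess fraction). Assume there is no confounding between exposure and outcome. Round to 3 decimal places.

PAF ≈ 0.303

p₁ = 0.0318, p₀ = 0.0176.
Overall risk P(Y=1) = π·p₁ + (1−π)·p₀ = 0.538×0.0318 + 0.462×0.0176 = 0.02524.
Under exogeneity, PAF = [P(Y=1) − p₀] / P(Y=1).
PAF = (0.02524 − 0.0176) / 0.02524 ≈ 0.3027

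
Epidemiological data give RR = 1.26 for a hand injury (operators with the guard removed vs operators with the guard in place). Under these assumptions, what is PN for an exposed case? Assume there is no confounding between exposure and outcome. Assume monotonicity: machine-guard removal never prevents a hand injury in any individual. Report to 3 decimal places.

PN ≈ 0.206

Under exogeneity and monotonicity, PN = (RR − 1) / RR = 1 − 1/RR.
PN = (1.26 − 1) / 1.26 = 0.26 / 1.26 ≈ 0.2063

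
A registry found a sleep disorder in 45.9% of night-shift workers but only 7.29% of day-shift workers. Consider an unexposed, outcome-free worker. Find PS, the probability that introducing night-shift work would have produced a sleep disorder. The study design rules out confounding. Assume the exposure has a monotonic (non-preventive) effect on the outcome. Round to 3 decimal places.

PS ≈ 0.416

p₁ = 0.459, p₀ = 0.0729.
Under exogeneity and monotonicity, PS = (p₁ − p₀) / (1 − p₀).
PS = (0.459 − 0.0729) / (1 − 0.0729) = 0.3861 / 0.9271 ≈ 0.4165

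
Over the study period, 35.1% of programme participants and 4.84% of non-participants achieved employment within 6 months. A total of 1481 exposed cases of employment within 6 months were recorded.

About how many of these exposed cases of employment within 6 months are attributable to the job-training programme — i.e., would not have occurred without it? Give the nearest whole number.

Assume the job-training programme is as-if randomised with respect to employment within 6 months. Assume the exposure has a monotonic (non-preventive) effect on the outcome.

p₁ = 0.351, p₀ = 0.0484.
PN = (p₁ − p₀)/p₁ = (0.351 − 0.0484) / 0.351 ≈ 0.86211.
Attributable cases ≈ PN × (exposed cases) = 0.86211 × 1481 ≈ 1276.78.

about 1277 cases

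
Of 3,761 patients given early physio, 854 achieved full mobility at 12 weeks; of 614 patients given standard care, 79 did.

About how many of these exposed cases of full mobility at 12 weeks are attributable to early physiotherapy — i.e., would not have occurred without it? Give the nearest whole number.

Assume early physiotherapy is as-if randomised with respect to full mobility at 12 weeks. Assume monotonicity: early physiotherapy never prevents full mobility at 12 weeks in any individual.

about 370 cases

p₁ = P(outcome | exposed) = 854/3761 = 0.22707
p₀ = P(outcome | unexposed) = 79/614 = 0.12866
PN = (p₁ − p₀)/p₁ = (0.22707 − 0.12866) / 0.22707 ≈ 0.43336.
Attributable cases ≈ PN × (exposed cases) = 0.43336 × 854 ≈ 370.09.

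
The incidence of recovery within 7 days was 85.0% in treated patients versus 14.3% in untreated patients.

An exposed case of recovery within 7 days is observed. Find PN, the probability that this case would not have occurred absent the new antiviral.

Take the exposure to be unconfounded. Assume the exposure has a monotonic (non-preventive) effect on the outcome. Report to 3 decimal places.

PN ≈ 0.832

p₁ = 0.85, p₀ = 0.143.
Under exogeneity and monotonicity, PN = (p₁ − p₀) / p₁.
PN = (0.85 − 0.143) / 0.85 = 0.707 / 0.85 ≈ 0.8318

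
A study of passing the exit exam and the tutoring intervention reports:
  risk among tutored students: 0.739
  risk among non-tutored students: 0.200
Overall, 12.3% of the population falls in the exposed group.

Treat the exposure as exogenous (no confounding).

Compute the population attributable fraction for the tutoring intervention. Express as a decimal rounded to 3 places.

PAF ≈ 0.249

Let p₁ = 0.739, p₀ = 0.2.
Overall risk P(Y=1) = π·p₁ + (1−π)·p₀ = 0.123×0.739 + 0.877×0.2 = 0.2663.
Under exogeneity, PAF = [P(Y=1) − p₀] / P(Y=1).
PAF = (0.2663 − 0.2) / 0.2663 ≈ 0.2490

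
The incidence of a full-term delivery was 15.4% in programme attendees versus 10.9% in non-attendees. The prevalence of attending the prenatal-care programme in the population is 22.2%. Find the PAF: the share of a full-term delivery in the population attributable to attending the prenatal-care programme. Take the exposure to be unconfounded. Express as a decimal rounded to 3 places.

p₁ = 0.154, p₀ = 0.109.
Overall risk P(Y=1) = π·p₁ + (1−π)·p₀ = 0.222×0.154 + 0.778×0.109 = 0.11899.
Under exogeneity, PAF = [P(Y=1) − p₀] / P(Y=1).
PAF = (0.11899 − 0.109) / 0.11899 ≈ 0.0840

PAF ≈ 0.084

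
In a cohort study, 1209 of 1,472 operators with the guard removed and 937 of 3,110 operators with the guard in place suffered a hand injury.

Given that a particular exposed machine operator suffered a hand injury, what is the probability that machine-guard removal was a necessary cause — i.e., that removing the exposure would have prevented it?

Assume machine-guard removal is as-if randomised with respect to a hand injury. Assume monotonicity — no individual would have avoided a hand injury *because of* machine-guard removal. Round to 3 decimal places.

PN ≈ 0.633

p₁ = P(outcome | exposed) = 1209/1472 = 0.82133
p₀ = P(outcome | unexposed) = 937/3110 = 0.30129
Under exogeneity and monotonicity, PN = (p₁ − p₀) / p₁.
PN = (0.82133 − 0.30129) / 0.82133 = 0.52005 / 0.82133 ≈ 0.6332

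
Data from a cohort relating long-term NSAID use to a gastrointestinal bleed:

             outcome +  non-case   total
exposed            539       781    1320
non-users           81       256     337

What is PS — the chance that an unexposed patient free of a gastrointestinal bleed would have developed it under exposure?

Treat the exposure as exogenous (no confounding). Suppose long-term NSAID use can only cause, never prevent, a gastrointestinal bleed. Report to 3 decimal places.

PS ≈ 0.221

p₁ = P(outcome | exposed) = 539/1320 = 0.40833
p₀ = P(outcome | unexposed) = 81/337 = 0.24036
Under exogeneity and monotonicity, PS = (p₁ − p₀) / (1 − p₀).
PS = (0.40833 − 0.24036) / (1 − 0.24036) = 0.16798 / 0.75964 ≈ 0.2211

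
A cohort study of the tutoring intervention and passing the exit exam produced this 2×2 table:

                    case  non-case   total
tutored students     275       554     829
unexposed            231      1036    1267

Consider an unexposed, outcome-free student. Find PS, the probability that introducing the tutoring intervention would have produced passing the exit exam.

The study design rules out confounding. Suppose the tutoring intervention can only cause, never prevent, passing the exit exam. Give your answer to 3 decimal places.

PS ≈ 0.183

p₁ = P(outcome | exposed) = 275/829 = 0.33172
p₀ = P(outcome | unexposed) = 231/1267 = 0.18232
Under exogeneity and monotonicity, PS = (p₁ − p₀)/(1 − p₀).
PS = (0.33172 − 0.18232) / 0.81768 ≈ 0.1827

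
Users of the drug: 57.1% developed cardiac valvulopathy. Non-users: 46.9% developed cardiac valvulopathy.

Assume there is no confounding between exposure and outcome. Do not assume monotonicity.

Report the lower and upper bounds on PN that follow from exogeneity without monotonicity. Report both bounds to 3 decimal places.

0.179 ≤ PN ≤ 0.930

p₁ = 0.571, p₀ = 0.469.
Under exogeneity alone the bounds on PN are max{0,(p₁−p₀)/p₁} ≤ PN ≤ min{1,(1−p₀)/p₁}.
  lower = (p₁ − p₀)/p₁ = 0.102 / 0.571 ≈ 0.1786
  upper = min{1, (1 − p₀)/p₁} = 0.531 / 0.571 ≈ 0.9299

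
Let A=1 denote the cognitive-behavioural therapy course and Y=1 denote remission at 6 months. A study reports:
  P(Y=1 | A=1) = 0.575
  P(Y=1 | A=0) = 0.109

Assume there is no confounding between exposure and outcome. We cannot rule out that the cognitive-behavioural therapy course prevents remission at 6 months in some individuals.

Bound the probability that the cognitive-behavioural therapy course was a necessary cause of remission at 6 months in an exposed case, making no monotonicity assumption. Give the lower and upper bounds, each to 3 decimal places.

Let p₁ = 0.575, p₀ = 0.109.
Under exogeneity alone the bounds on PN are max{0,(p₁−p₀)/p₁} ≤ PN ≤ min{1,(1−p₀)/p₁}.
  lower = (p₁ − p₀)/p₁ = 0.466 / 0.575 ≈ 0.8104
  upper = min{1, (1 − p₀)/p₁} = 0.891 / 0.575 ≈ 1.5496 → capped at 1

0.810 ≤ PN ≤ 1.000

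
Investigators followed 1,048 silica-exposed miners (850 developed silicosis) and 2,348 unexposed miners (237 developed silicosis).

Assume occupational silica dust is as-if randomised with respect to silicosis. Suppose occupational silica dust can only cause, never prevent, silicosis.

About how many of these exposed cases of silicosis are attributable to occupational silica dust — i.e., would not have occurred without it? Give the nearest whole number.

p₁ = P(outcome | exposed) = 850/1048 = 0.81107
p₀ = P(outcome | unexposed) = 237/2348 = 0.10094
PN = (p₁ − p₀)/p₁ = (0.81107 − 0.10094) / 0.81107 ≈ 0.87555.
Attributable cases ≈ PN × (exposed cases) = 0.87555 × 850 ≈ 744.22.

about 744 cases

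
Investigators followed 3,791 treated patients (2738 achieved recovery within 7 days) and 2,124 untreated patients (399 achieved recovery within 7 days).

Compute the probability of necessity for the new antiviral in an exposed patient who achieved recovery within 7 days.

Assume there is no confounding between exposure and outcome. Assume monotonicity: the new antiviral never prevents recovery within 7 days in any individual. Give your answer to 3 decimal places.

PN ≈ 0.740

p₁ = P(outcome | exposed) = 2738/3791 = 0.72224
p₀ = P(outcome | unexposed) = 399/2124 = 0.18785
Under exogeneity and monotonicity, PN = (p₁ − p₀) / p₁.
PN = (0.72224 − 0.18785) / 0.72224 = 0.53438 / 0.72224 ≈ 0.7399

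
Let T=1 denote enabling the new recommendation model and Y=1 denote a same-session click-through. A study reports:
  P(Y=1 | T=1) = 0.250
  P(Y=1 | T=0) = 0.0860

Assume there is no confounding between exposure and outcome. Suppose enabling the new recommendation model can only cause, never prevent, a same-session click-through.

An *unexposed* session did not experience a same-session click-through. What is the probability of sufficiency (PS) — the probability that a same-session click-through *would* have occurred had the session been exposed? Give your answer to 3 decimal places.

Let p₁ = 0.25, p₀ = 0.086.
Under exogeneity and monotonicity, PS = (p₁ − p₀) / (1 − p₀).
PS = (0.25 − 0.086) / (1 − 0.086) = 0.164 / 0.914 ≈ 0.1794

PS ≈ 0.179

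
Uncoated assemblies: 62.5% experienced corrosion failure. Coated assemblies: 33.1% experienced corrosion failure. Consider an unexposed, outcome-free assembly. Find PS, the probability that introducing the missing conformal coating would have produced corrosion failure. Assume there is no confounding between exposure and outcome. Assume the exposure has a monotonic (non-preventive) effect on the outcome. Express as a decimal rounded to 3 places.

PS ≈ 0.439

p₁ = 0.625, p₀ = 0.331.
Under exogeneity and monotonicity, PS = (p₁ − p₀) / (1 − p₀).
PS = (0.625 − 0.331) / (1 − 0.331) = 0.294 / 0.669 ≈ 0.4395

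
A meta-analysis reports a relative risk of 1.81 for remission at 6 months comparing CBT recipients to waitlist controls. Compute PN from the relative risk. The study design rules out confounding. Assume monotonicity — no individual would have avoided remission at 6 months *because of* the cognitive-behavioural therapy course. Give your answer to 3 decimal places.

Under exogeneity and monotonicity, PN = (RR − 1) / RR = 1 − 1/RR.
PN = (1.81 − 1) / 1.81 = 0.81 / 1.81 ≈ 0.4475

PN ≈ 0.448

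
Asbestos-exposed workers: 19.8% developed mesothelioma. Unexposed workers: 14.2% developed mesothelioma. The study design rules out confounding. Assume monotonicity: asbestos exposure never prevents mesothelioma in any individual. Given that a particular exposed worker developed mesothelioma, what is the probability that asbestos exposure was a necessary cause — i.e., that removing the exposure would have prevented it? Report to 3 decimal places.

PN ≈ 0.283

p₁ = 0.198, p₀ = 0.142.
Under exogeneity and monotonicity, PN = (p₁ − p₀) / p₁.
PN = (0.198 − 0.142) / 0.198 = 0.056 / 0.198 ≈ 0.2828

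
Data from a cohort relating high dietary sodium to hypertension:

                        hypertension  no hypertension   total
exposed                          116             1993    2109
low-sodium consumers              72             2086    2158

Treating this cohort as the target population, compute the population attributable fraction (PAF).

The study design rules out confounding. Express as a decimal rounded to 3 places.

PAF ≈ 0.243

p₁ = P(outcome | exposed) = 116/2109 = 0.055002
p₀ = P(outcome | unexposed) = 72/2158 = 0.033364
Exposure prevalence π = 2109/4267 = 0.49426; overall risk P(Y=1) = 0.044059.
Under exogeneity, PAF = [P(Y=1) − p₀]/P(Y=1).
PAF = (0.044059 − 0.033364) / 0.044059 ≈ 0.2427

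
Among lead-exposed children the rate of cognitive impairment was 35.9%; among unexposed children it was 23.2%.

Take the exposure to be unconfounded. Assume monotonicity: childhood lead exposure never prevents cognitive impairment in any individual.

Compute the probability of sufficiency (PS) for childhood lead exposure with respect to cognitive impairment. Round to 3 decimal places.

p₁ = 0.359, p₀ = 0.232.
Under exogeneity and monotonicity, PS = (p₁ − p₀) / (1 − p₀).
PS = (0.359 − 0.232) / (1 − 0.232) = 0.127 / 0.768 ≈ 0.1654

PS ≈ 0.165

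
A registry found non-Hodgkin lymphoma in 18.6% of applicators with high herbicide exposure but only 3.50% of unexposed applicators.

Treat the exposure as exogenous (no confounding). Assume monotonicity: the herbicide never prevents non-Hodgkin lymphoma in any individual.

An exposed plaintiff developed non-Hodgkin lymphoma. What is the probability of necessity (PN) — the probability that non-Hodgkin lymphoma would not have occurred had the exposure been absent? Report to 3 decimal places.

PN ≈ 0.812

p₁ = 0.186, p₀ = 0.035.
Under exogeneity and monotonicity, PN = (p₁ − p₀) / p₁.
PN = (0.186 − 0.035) / 0.186 = 0.151 / 0.186 ≈ 0.8118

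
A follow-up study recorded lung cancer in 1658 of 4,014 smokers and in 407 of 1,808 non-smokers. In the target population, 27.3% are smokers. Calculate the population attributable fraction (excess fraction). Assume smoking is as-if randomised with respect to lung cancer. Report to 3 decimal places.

p₁ = P(outcome | exposed) = 1658/4014 = 0.41305
p₀ = P(outcome | unexposed) = 407/1808 = 0.22511
Overall risk P(Y=1) = π·p₁ + (1−π)·p₀ = 0.273×0.41305 + 0.727×0.22511 = 0.27642.
Under exogeneity, PAF = [P(Y=1) − p₀] / P(Y=1).
PAF = (0.27642 − 0.22511) / 0.27642 ≈ 0.1856

PAF ≈ 0.186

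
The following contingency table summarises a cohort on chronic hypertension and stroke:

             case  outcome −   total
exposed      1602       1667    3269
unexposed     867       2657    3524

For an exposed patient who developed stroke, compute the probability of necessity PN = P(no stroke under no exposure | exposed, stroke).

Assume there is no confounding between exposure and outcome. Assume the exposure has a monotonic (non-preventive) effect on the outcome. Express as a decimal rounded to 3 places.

PN ≈ 0.498

p₁ = P(outcome | exposed) = 1602/3269 = 0.49006
p₀ = P(outcome | unexposed) = 867/3524 = 0.24603
Under exogeneity and monotonicity, PN = (p₁ − p₀) / p₁.
PN = (0.49006 − 0.24603) / 0.49006 = 0.24403 / 0.49006 ≈ 0.4980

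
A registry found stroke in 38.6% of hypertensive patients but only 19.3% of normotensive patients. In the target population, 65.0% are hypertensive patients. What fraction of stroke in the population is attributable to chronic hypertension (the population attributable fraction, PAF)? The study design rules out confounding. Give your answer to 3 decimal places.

p₁ = 0.386, p₀ = 0.193.
Overall risk P(Y=1) = π·p₁ + (1−π)·p₀ = 0.65×0.386 + 0.35×0.193 = 0.31845.
Under exogeneity, PAF = [P(Y=1) − p₀] / P(Y=1).
PAF = (0.31845 − 0.193) / 0.31845 ≈ 0.3939

PAF ≈ 0.394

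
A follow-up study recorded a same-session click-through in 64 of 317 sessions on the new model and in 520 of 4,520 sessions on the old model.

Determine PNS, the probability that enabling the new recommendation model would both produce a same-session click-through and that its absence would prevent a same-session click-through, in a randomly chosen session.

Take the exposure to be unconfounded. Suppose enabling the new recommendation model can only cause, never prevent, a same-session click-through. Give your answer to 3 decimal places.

p₁ = P(outcome | exposed) = 64/317 = 0.20189
p₀ = P(outcome | unexposed) = 520/4520 = 0.11504
Under exogeneity and monotonicity, PNS = p₁ − p₀.
PNS = 0.20189 − 0.11504 = 0.086848

PNS ≈ 0.087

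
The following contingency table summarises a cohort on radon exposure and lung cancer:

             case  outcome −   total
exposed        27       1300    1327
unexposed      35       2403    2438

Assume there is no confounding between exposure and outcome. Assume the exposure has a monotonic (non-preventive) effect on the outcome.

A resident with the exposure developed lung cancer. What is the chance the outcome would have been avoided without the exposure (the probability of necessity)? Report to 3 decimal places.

p₁ = P(outcome | exposed) = 27/1327 = 0.020347
p₀ = P(outcome | unexposed) = 35/2438 = 0.014356
Under exogeneity and monotonicity, PN = (p₁ − p₀)/p₁.
PN = (0.020347 − 0.014356) / 0.020347 ≈ 0.2944

PN ≈ 0.294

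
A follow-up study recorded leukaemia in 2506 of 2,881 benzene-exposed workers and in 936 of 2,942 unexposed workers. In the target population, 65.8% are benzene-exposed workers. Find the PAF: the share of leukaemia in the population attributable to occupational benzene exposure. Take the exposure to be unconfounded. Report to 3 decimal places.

p₁ = P(outcome | exposed) = 2506/2881 = 0.86984
p₀ = P(outcome | unexposed) = 936/2942 = 0.31815
Overall risk P(Y=1) = π·p₁ + (1−π)·p₀ = 0.658×0.86984 + 0.342×0.31815 = 0.68116.
Under exogeneity, PAF = [P(Y=1) − p₀] / P(Y=1).
PAF = (0.68116 − 0.31815) / 0.68116 ≈ 0.5329

PAF ≈ 0.533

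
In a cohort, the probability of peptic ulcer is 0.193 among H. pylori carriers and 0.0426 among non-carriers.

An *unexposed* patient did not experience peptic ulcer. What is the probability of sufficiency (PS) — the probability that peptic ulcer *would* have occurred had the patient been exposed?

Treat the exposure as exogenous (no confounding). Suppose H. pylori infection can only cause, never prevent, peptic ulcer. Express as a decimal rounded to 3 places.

Let p₁ = 0.193, p₀ = 0.0426.
Under exogeneity and monotonicity, PS = (p₁ − p₀) / (1 − p₀).
PS = (0.193 − 0.0426) / (1 − 0.0426) = 0.1504 / 0.9574 ≈ 0.1571

PS ≈ 0.157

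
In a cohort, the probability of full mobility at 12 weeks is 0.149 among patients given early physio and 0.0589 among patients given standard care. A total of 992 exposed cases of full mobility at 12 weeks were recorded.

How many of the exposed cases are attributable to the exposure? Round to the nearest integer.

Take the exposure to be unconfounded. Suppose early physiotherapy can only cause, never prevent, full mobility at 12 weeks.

about 600 cases

Let p₁ = 0.149, p₀ = 0.0589.
PN = (p₁ − p₀)/p₁ = (0.149 − 0.0589) / 0.149 ≈ 0.60470.
Attributable cases ≈ PN × (exposed cases) = 0.60470 × 992 ≈ 599.86.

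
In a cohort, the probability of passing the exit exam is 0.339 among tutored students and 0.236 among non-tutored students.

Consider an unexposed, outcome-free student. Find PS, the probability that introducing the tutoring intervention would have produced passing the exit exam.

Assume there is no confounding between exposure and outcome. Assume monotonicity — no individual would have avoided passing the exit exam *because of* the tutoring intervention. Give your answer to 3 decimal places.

PS ≈ 0.135

Let p₁ = 0.339, p₀ = 0.236.
Under exogeneity and monotonicity, PS = (p₁ − p₀) / (1 − p₀).
PS = (0.339 − 0.236) / (1 − 0.236) = 0.103 / 0.764 ≈ 0.1348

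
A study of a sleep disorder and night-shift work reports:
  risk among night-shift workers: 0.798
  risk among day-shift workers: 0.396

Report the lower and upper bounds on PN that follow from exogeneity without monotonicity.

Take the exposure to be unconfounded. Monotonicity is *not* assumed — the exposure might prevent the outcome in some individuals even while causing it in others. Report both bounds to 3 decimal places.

0.504 ≤ PN ≤ 0.757

Let p₁ = 0.798, p₀ = 0.396.
Under exogeneity alone the bounds on PN are max{0,(p₁−p₀)/p₁} ≤ PN ≤ min{1,(1−p₀)/p₁}.
  lower = (p₁ − p₀)/p₁ = 0.402 / 0.798 ≈ 0.5038
  upper = min{1, (1 − p₀)/p₁} = 0.604 / 0.798 ≈ 0.7569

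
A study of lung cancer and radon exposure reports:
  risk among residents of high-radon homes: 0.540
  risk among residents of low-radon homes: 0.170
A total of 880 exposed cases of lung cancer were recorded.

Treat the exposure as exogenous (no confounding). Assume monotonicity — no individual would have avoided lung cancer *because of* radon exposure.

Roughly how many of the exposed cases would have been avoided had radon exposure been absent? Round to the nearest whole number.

Let p₁ = 0.54, p₀ = 0.17.
PN = (p₁ − p₀)/p₁ = (0.54 − 0.17) / 0.54 ≈ 0.68519.
Attributable cases ≈ PN × (exposed cases) = 0.68519 × 880 ≈ 602.96.

about 603 cases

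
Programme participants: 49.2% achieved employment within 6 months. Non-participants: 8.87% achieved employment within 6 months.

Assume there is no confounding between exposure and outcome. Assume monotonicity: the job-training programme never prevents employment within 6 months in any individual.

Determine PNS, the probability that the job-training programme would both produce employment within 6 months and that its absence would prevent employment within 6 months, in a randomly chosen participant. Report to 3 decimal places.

p₁ = 0.492, p₀ = 0.0887.
Under exogeneity and monotonicity, PNS = p₁ − p₀.
PNS = 0.492 − 0.0887 = 0.4033

PNS ≈ 0.403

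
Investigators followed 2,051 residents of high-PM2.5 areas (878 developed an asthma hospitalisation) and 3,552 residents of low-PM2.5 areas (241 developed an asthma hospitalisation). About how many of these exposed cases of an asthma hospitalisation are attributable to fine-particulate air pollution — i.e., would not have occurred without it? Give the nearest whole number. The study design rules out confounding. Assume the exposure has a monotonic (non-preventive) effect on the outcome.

about 739 cases

p₁ = P(outcome | exposed) = 878/2051 = 0.42808
p₀ = P(outcome | unexposed) = 241/3552 = 0.067849
PN = (p₁ − p₀)/p₁ = (0.42808 − 0.067849) / 0.42808 ≈ 0.84151.
Attributable cases ≈ PN × (exposed cases) = 0.84151 × 878 ≈ 738.84.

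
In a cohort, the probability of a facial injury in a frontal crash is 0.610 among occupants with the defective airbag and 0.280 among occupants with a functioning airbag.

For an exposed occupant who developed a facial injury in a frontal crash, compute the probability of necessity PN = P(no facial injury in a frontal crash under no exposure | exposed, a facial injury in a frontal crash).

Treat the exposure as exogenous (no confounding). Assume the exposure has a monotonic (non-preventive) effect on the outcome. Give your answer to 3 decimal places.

PN ≈ 0.541

Let p₁ = 0.61, p₀ = 0.28.
Under exogeneity and monotonicity, PN = (p₁ − p₀) / p₁.
PN = (0.61 − 0.28) / 0.61 = 0.33 / 0.61 ≈ 0.5410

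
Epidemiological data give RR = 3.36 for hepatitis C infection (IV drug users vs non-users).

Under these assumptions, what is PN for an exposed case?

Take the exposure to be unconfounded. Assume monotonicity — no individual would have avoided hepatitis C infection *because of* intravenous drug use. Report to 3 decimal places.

Under exogeneity and monotonicity, PN = (RR − 1) / RR = 1 − 1/RR.
PN = (3.36 − 1) / 3.36 = 2.36 / 3.36 ≈ 0.7024

PN ≈ 0.702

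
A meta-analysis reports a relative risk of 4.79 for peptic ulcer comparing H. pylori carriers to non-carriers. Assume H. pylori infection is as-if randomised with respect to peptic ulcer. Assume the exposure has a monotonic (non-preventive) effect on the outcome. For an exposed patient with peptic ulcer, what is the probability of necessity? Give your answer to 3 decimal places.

Under exogeneity and monotonicity, PN = (RR − 1) / RR = 1 − 1/RR.
PN = (4.79 − 1) / 4.79 = 3.79 / 4.79 ≈ 0.7912

PN ≈ 0.791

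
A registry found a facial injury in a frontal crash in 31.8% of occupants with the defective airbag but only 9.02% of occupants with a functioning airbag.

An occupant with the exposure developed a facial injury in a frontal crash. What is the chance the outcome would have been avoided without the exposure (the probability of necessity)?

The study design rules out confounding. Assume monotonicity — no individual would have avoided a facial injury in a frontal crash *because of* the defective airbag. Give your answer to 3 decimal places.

p₁ = 0.318, p₀ = 0.0902.
Under exogeneity and monotonicity, PN = (p₁ − p₀) / p₁.
PN = (0.318 − 0.0902) / 0.318 = 0.2278 / 0.318 ≈ 0.7164

PN ≈ 0.716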